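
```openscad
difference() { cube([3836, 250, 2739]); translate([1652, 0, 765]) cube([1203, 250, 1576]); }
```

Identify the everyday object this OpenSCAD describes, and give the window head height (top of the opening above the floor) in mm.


A wall with a window opening. The window head height is 2341 mm.

A wall with a rectangular opening subtracted — a window. Sill at z = 765, opening 1576 mm tall, so the head is at 765 + 1576 = 2341 mm.


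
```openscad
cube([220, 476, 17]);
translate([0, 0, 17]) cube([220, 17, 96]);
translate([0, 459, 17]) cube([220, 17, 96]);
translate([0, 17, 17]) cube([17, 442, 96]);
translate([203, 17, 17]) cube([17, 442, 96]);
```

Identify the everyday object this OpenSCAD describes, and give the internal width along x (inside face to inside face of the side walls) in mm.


An open box. The internal width is 186 mm.

A 220×476 base slab with four walls standing on it — an open box. The base is 220 mm wide and the walls are 17 mm thick, so the internal width is 220 − 2 × 17 = 186 mm.


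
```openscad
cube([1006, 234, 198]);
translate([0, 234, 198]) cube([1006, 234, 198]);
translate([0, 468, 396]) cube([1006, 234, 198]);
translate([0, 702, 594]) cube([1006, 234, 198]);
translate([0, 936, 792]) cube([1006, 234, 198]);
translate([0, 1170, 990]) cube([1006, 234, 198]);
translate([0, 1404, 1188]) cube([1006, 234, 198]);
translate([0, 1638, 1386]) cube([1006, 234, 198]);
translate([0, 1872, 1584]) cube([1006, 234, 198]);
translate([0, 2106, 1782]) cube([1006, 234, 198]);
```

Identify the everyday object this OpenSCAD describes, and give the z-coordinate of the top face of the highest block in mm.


A staircase. The total rise is 1980 mm.

10 identical blocks, each offset up and back from the previous — a staircase. Each step is 198 mm tall and there are 10 of them, so the total rise is 10 × 198 = 1980 mm.


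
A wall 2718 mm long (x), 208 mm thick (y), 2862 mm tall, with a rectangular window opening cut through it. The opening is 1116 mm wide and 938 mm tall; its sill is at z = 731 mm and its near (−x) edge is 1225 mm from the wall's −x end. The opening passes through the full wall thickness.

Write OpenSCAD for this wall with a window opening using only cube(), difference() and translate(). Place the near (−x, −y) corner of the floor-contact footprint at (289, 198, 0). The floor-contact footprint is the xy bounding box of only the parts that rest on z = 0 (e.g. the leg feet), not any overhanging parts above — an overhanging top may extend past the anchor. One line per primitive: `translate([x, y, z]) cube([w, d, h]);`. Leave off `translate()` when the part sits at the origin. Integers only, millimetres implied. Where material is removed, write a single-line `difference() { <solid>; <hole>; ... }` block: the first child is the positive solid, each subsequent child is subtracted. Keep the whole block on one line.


difference() { translate([289, 198, 0]) cube([2718, 208, 2862]); translate([1514, 198, 731]) cube([1116, 208, 938]); }


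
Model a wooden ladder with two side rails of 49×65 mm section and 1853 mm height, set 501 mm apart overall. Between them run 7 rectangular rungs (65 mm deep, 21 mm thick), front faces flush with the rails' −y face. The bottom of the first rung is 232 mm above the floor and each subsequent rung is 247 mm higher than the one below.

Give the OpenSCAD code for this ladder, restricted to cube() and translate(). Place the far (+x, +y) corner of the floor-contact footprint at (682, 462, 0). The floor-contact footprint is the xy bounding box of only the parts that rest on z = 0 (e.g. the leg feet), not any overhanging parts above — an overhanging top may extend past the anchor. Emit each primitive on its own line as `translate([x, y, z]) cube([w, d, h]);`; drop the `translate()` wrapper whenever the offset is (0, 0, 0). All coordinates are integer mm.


translate([181, 397, 0]) cube([49, 65, 1853]);
translate([633, 397, 0]) cube([49, 65, 1853]);
translate([230, 397, 232]) cube([403, 65, 21]);
translate([230, 397, 479]) cube([403, 65, 21]);
translate([230, 397, 726]) cube([403, 65, 21]);
translate([230, 397, 973]) cube([403, 65, 21]);
translate([230, 397, 1220]) cube([403, 65, 21]);
translate([230, 397, 1467]) cube([403, 65, 21]);
translate([230, 397, 1714]) cube([403, 65, 21]);


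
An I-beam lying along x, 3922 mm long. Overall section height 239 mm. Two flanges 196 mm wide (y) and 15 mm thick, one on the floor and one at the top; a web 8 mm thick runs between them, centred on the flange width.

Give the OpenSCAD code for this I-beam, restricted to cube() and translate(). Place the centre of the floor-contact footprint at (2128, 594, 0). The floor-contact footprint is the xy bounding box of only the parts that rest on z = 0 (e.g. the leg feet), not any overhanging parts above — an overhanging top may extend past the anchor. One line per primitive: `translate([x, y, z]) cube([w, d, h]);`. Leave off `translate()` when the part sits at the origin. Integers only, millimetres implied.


translate([167, 496, 0]) cube([3922, 196, 15]);
translate([167, 590, 15]) cube([3922, 8, 209]);
translate([167, 496, 224]) cube([3922, 196, 15]);


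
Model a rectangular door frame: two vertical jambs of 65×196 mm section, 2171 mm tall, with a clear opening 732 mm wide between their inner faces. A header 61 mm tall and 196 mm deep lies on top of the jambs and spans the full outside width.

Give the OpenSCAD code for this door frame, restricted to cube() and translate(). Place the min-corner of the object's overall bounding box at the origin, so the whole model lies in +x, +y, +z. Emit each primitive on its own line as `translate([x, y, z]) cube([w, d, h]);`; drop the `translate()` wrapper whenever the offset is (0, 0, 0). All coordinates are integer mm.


cube([65, 196, 2171]);
translate([797, 0, 0]) cube([65, 196, 2171]);
translate([0, 0, 2171]) cube([862, 196, 61]);


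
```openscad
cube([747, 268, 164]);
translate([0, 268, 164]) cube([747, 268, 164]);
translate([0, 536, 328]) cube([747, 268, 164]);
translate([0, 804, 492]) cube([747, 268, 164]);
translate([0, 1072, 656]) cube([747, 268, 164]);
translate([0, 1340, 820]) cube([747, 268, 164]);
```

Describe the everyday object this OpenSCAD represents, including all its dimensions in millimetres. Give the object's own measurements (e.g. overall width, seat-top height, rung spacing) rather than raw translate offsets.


A straight staircase of 6 solid steps. Each step is 747 mm wide (x), 268 mm deep (y, the going) and 164 mm tall (the rise). The first step rests on the floor; each subsequent step sits one going further in +y and one rise higher in +z, directly behind and above the previous step with no overlap.


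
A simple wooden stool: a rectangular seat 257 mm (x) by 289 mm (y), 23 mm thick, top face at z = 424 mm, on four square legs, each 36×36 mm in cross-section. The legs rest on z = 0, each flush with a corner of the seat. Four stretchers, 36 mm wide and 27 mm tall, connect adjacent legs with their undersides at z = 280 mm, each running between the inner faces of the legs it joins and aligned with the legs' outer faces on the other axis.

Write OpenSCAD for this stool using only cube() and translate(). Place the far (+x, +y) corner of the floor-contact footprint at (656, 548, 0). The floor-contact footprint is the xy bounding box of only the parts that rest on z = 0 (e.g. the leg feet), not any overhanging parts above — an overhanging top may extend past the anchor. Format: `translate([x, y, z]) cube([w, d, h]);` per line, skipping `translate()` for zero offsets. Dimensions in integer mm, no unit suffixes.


// leg_h = 424 - 23 = 401
// stretcher span = 257 - 2*36 = 185
translate([399, 259, 401]) cube([257, 289, 23]);
translate([399, 259, 0]) cube([36, 36, 401]);
translate([620, 259, 0]) cube([36, 36, 401]);
translate([399, 512, 0]) cube([36, 36, 401]);
translate([620, 512, 0]) cube([36, 36, 401]);
translate([435, 259, 280]) cube([185, 36, 27]);
translate([435, 512, 280]) cube([185, 36, 27]);
translate([399, 295, 280]) cube([36, 217, 27]);
translate([620, 295, 280]) cube([36, 217, 27]);


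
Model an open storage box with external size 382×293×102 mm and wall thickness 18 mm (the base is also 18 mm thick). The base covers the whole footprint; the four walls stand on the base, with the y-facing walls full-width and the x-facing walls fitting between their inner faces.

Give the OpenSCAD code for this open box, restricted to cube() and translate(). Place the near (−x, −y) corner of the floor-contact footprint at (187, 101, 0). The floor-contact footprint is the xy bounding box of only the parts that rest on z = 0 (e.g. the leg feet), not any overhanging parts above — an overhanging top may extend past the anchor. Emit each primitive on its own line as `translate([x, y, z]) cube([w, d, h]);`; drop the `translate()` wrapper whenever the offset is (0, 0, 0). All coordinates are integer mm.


translate([187, 101, 0]) cube([382, 293, 18]);
translate([187, 101, 18]) cube([382, 18, 84]);
translate([187, 376, 18]) cube([382, 18, 84]);
translate([187, 119, 18]) cube([18, 257, 84]);
translate([551, 119, 18]) cube([18, 257, 84]);


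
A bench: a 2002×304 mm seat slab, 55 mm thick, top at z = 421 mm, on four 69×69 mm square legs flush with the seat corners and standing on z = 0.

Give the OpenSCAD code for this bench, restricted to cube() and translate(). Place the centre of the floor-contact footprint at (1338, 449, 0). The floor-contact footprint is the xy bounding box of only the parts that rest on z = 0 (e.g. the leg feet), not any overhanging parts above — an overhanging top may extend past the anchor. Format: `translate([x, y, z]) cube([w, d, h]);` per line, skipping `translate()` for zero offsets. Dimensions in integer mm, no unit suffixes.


translate([337, 297, 366]) cube([2002, 304, 55]);
translate([337, 297, 0]) cube([69, 69, 366]);
translate([337, 532, 0]) cube([69, 69, 366]);
translate([2270, 297, 0]) cube([69, 69, 366]);
translate([2270, 532, 0]) cube([69, 69, 366]);


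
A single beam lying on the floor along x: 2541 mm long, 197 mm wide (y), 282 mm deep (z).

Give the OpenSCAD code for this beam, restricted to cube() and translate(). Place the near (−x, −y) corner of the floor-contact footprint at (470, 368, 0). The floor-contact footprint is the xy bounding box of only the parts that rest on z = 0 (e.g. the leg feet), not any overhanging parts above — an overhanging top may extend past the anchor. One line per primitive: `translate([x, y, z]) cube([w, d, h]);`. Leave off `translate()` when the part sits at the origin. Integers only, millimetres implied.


translate([470, 368, 0]) cube([2541, 197, 282]);


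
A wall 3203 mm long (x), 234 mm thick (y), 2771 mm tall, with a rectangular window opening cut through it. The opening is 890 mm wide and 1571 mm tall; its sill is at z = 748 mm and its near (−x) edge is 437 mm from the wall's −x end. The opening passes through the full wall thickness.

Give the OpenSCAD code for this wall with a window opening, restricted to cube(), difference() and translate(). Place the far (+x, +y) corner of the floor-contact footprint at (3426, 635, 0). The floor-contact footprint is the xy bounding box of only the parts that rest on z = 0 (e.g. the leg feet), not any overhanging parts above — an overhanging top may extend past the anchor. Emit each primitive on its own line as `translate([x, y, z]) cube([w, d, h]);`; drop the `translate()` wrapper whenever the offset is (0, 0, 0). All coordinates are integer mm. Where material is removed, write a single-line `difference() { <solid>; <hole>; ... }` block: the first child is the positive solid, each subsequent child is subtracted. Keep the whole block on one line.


difference() { translate([223, 401, 0]) cube([3203, 234, 2771]); translate([660, 401, 748]) cube([890, 234, 1571]); }


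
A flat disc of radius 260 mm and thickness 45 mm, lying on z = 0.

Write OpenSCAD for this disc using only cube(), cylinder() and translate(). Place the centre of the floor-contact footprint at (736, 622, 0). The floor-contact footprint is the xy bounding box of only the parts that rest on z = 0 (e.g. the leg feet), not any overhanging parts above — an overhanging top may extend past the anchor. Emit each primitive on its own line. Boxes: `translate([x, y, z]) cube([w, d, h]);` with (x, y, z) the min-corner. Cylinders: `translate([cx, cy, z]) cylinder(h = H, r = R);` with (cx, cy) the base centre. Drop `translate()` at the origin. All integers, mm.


translate([736, 622, 0]) cylinder(h = 45, r = 260);


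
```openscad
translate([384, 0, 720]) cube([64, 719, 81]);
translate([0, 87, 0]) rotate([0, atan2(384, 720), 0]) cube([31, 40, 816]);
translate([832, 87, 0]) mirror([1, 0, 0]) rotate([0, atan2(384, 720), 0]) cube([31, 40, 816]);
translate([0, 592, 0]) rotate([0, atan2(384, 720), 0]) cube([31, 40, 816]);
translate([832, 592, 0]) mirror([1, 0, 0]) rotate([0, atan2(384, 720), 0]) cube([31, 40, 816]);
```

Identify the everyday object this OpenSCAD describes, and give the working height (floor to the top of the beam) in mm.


A sawhorse. The overall height is 801 mm.

A beam across two mirrored pairs of raked legs — a sawhorse. The beam's underside is at z = 720 (matching the legs' vertical rise in atan2(384, 720)) and the beam is 81 mm tall, so its top is at 720 + 81 = 801 mm. The raked legs top out at the beam's underside, so that is the highest point.


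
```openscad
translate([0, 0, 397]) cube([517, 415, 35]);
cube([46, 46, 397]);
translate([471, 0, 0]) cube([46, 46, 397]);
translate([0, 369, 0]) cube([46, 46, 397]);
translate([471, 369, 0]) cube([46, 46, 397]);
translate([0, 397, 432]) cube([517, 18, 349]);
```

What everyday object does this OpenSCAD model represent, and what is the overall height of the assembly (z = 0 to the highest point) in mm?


A chair. The overall height is 781 mm.

A slab on four corner posts with a tall panel at the back — a chair. The seat slab sits at z = 397 with thickness 35, and the 349 mm backrest starts at the seat top, so the overall height is 397 + 35 + 349 = 781 mm.


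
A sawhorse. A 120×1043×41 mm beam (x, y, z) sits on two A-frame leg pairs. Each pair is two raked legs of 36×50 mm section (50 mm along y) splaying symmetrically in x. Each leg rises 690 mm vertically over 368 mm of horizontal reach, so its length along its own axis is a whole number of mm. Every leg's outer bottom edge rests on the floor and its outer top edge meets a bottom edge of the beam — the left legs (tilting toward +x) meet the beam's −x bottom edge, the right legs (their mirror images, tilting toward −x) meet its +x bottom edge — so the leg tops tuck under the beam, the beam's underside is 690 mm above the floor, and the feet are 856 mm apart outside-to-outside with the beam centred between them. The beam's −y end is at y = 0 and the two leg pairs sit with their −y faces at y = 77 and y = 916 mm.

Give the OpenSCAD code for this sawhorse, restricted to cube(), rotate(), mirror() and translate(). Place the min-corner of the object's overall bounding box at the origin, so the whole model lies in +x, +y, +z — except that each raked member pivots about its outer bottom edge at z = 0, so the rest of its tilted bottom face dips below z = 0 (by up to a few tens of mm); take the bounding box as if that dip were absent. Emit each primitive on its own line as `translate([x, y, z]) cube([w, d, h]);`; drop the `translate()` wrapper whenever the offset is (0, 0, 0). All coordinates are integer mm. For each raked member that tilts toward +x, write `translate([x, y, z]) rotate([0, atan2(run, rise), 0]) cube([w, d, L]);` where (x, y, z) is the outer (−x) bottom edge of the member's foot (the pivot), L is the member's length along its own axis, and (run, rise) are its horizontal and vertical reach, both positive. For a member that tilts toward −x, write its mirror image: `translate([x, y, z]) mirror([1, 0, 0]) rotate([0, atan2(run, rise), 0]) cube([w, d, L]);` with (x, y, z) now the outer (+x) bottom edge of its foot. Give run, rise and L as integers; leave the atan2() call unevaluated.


translate([368, 0, 690]) cube([120, 1043, 41]);
translate([0, 77, 0]) rotate([0, atan2(368, 690), 0]) cube([36, 50, 782]);
translate([856, 77, 0]) mirror([1, 0, 0]) rotate([0, atan2(368, 690), 0]) cube([36, 50, 782]);
translate([0, 916, 0]) rotate([0, atan2(368, 690), 0]) cube([36, 50, 782]);
translate([856, 916, 0]) mirror([1, 0, 0]) rotate([0, atan2(368, 690), 0]) cube([36, 50, 782]);


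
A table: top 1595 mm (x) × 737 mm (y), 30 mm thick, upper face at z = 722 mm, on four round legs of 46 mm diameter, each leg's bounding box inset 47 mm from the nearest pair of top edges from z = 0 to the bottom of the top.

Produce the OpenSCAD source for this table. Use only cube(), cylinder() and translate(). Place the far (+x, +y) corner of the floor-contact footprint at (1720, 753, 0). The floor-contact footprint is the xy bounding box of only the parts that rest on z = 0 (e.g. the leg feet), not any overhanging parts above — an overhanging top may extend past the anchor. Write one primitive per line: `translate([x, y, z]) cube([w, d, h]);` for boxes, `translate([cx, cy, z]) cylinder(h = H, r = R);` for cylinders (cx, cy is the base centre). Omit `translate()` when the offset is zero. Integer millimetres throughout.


translate([172, 63, 692]) cube([1595, 737, 30]);
translate([242, 133, 0]) cylinder(h = 692, r = 23);
translate([1697, 133, 0]) cylinder(h = 692, r = 23);
translate([242, 730, 0]) cylinder(h = 692, r = 23);
translate([1697, 730, 0]) cylinder(h = 692, r = 23);


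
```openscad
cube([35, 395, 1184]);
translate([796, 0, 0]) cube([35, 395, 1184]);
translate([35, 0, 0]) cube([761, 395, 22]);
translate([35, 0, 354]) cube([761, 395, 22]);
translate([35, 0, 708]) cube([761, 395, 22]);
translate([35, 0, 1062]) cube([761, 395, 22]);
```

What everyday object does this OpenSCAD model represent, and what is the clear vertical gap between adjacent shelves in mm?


A bookshelf. The clear shelf gap is 332 mm.

Two tall side panels with 4 horizontal boards between them — a bookshelf. The first two shelf undersides are at z = 0 and z = 354; with shelf thickness 22, the clear gap is 354 − 0 − 22 = 332 mm.


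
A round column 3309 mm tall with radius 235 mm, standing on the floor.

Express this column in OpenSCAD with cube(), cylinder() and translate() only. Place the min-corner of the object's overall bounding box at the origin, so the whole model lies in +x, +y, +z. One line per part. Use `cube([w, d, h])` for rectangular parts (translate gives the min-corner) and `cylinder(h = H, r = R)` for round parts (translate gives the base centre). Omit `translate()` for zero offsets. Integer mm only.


translate([235, 235, 0]) cylinder(h = 3309, r = 235);


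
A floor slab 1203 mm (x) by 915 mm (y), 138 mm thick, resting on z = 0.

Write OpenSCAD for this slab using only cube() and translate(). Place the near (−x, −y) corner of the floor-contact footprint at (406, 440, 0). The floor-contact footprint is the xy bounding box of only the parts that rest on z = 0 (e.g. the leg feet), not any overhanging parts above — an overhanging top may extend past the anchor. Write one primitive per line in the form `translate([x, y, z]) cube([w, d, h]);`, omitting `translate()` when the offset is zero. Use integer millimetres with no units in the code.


translate([406, 440, 0]) cube([1203, 915, 138]);


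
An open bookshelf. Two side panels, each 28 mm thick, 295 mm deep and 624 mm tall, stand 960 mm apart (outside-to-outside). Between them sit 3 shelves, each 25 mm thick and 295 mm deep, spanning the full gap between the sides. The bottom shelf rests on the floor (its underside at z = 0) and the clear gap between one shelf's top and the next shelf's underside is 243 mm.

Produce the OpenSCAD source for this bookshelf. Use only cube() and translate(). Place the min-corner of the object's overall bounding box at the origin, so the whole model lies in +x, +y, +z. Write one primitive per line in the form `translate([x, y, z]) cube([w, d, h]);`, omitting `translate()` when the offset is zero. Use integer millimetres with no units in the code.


cube([28, 295, 624]);
translate([932, 0, 0]) cube([28, 295, 624]);
translate([28, 0, 0]) cube([904, 295, 25]);
translate([28, 0, 268]) cube([904, 295, 25]);
translate([28, 0, 536]) cube([904, 295, 25]);


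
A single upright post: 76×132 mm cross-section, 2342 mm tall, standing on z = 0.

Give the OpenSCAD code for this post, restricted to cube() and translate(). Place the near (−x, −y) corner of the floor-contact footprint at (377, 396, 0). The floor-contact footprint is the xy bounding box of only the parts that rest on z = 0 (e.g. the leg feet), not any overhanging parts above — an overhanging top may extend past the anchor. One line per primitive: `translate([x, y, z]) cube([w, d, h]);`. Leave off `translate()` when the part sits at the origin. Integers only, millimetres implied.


translate([377, 396, 0]) cube([76, 132, 2342]);


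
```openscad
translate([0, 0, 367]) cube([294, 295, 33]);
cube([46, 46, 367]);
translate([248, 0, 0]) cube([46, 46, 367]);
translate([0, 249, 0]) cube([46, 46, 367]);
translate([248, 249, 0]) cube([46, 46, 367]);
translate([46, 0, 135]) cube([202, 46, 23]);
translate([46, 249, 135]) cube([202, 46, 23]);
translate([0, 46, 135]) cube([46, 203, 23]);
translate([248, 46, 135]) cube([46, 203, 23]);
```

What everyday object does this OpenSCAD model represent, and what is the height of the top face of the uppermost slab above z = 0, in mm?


A stool. The seat height is 400 mm.

A 294×295×33 slab at z = 367 on four corner posts — a stool. The seat top is 367 + 33 = 400 mm.


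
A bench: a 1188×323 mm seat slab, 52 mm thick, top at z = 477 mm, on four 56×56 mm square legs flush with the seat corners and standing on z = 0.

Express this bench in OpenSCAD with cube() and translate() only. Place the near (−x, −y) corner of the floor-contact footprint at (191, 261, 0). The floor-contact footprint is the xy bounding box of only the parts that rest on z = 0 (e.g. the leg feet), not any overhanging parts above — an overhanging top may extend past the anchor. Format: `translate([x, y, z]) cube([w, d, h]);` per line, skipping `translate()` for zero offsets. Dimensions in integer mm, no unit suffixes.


translate([191, 261, 425]) cube([1188, 323, 52]);
translate([191, 261, 0]) cube([56, 56, 425]);
translate([191, 528, 0]) cube([56, 56, 425]);
translate([1323, 261, 0]) cube([56, 56, 425]);
translate([1323, 528, 0]) cube([56, 56, 425]);


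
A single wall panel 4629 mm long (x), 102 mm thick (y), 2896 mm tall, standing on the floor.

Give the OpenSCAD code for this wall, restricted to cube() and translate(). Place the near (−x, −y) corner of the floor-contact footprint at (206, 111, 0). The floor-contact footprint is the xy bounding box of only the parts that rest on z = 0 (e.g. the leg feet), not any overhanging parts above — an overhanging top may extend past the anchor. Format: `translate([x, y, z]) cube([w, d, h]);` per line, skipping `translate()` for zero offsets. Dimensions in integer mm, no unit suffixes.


translate([206, 111, 0]) cube([4629, 102, 2896]);


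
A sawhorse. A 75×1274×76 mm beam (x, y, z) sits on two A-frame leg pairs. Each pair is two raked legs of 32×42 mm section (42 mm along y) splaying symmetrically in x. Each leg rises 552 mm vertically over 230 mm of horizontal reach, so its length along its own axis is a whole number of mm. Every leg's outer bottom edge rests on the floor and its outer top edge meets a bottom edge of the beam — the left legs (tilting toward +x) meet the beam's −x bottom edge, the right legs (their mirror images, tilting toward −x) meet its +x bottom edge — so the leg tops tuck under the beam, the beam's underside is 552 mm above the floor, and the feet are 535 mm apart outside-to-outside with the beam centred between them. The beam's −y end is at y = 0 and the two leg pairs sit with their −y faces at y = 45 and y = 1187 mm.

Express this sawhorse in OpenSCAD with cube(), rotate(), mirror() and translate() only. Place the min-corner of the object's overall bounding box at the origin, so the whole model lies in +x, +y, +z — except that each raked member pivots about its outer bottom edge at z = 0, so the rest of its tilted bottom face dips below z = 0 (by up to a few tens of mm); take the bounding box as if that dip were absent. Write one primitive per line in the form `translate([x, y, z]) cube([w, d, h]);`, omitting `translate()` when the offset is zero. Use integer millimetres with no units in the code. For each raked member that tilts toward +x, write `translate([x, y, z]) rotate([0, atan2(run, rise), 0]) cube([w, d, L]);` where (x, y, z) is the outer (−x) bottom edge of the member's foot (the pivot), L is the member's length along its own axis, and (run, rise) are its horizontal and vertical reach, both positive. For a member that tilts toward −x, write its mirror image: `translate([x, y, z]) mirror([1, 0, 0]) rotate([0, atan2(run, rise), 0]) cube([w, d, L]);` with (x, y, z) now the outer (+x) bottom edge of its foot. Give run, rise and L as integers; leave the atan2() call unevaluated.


translate([230, 0, 552]) cube([75, 1274, 76]);
translate([0, 45, 0]) rotate([0, atan2(230, 552), 0]) cube([32, 42, 598]);
translate([535, 45, 0]) mirror([1, 0, 0]) rotate([0, atan2(230, 552), 0]) cube([32, 42, 598]);
translate([0, 1187, 0]) rotate([0, atan2(230, 552), 0]) cube([32, 42, 598]);
translate([535, 1187, 0]) mirror([1, 0, 0]) rotate([0, atan2(230, 552), 0]) cube([32, 42, 598]);


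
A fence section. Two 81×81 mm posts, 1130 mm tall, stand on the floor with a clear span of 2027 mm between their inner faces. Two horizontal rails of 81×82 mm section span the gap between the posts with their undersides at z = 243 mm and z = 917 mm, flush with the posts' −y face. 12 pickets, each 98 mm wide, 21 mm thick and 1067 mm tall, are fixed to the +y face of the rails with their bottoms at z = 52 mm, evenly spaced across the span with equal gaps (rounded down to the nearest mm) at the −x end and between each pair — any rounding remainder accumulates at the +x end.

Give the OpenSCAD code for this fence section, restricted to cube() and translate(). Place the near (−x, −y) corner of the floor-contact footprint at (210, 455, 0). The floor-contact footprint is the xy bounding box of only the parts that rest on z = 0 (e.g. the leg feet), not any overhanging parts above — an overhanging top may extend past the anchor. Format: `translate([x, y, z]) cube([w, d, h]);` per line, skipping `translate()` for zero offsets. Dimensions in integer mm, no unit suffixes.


translate([210, 455, 0]) cube([81, 81, 1130]);
translate([2318, 455, 0]) cube([81, 81, 1130]);
translate([291, 455, 243]) cube([2027, 81, 82]);
translate([291, 455, 917]) cube([2027, 81, 82]);
translate([356, 536, 52]) cube([98, 21, 1067]);
translate([519, 536, 52]) cube([98, 21, 1067]);
translate([682, 536, 52]) cube([98, 21, 1067]);
translate([845, 536, 52]) cube([98, 21, 1067]);
translate([1008, 536, 52]) cube([98, 21, 1067]);
translate([1171, 536, 52]) cube([98, 21, 1067]);
translate([1334, 536, 52]) cube([98, 21, 1067]);
translate([1497, 536, 52]) cube([98, 21, 1067]);
translate([1660, 536, 52]) cube([98, 21, 1067]);
translate([1823, 536, 52]) cube([98, 21, 1067]);
translate([1986, 536, 52]) cube([98, 21, 1067]);
translate([2149, 536, 52]) cube([98, 21, 1067]);


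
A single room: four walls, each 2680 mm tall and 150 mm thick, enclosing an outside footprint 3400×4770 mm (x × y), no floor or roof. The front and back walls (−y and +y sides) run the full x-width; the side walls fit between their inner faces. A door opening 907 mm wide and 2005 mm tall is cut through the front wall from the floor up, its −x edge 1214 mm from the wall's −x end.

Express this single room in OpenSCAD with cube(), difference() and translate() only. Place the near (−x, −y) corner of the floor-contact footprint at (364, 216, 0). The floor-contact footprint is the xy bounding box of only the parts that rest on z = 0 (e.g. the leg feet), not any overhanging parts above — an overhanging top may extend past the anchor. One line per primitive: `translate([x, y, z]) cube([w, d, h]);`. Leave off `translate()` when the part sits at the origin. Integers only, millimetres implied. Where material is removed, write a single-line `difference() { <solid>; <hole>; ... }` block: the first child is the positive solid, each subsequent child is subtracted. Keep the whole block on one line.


difference() { translate([364, 216, 0]) cube([3400, 150, 2680]); translate([1578, 216, 0]) cube([907, 150, 2005]); }
translate([364, 4836, 0]) cube([3400, 150, 2680]);
translate([364, 366, 0]) cube([150, 4470, 2680]);
translate([3614, 366, 0]) cube([150, 4470, 2680]);


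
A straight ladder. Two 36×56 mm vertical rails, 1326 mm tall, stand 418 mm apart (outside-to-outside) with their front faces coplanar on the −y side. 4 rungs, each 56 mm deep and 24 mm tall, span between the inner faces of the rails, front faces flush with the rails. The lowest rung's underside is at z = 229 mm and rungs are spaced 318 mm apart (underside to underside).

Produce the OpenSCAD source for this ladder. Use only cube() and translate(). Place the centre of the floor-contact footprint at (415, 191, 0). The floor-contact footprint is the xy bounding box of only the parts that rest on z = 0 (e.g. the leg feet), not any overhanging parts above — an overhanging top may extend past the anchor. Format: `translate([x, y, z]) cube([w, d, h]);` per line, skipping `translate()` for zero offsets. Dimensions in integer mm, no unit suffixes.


translate([206, 163, 0]) cube([36, 56, 1326]);
translate([588, 163, 0]) cube([36, 56, 1326]);
translate([242, 163, 229]) cube([346, 56, 24]);
translate([242, 163, 547]) cube([346, 56, 24]);
translate([242, 163, 865]) cube([346, 56, 24]);
translate([242, 163, 1183]) cube([346, 56, 24]);


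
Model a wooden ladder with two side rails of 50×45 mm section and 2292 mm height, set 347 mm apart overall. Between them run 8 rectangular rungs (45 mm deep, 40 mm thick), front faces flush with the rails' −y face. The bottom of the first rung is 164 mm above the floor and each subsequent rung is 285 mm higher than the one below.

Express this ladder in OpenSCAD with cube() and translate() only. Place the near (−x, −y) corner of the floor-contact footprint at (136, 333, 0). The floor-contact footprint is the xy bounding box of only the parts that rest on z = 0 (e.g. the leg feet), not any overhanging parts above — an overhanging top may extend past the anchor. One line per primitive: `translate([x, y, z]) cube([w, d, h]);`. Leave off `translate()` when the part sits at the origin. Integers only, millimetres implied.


// rung span = 347 - 2*50 = 247
// rung[k] z = 164 + k*285
translate([136, 333, 0]) cube([50, 45, 2292]);
translate([433, 333, 0]) cube([50, 45, 2292]);
translate([186, 333, 164]) cube([247, 45, 40]);
translate([186, 333, 449]) cube([247, 45, 40]);
translate([186, 333, 734]) cube([247, 45, 40]);
translate([186, 333, 1019]) cube([247, 45, 40]);
translate([186, 333, 1304]) cube([247, 45, 40]);
translate([186, 333, 1589]) cube([247, 45, 40]);
translate([186, 333, 1874]) cube([247, 45, 40]);
translate([186, 333, 2159]) cube([247, 45, 40]);


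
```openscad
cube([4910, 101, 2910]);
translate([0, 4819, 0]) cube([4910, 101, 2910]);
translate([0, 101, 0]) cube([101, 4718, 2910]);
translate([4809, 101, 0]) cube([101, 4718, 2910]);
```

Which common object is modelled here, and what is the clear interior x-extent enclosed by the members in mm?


A house (or room) frame. The interior width is 4708 mm.

Four 2910 mm walls enclosing a rectangle with no floor or roof — a room or house frame. Outside width is 4910 mm and wall thickness is 101 mm, so the interior width is 4910 − 2 × 101 = 4708 mm.


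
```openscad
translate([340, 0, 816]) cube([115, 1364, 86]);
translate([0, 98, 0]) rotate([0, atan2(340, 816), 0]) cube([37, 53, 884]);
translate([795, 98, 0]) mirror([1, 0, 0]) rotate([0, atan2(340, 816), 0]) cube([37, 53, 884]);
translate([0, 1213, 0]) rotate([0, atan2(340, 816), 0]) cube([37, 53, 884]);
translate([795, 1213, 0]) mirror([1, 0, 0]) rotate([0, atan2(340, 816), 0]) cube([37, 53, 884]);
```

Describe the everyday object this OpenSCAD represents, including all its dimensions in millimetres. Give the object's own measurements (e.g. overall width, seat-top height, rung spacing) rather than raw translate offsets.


A sawhorse. A 115×1364×86 mm beam (x, y, z) sits on two A-frame leg pairs. Each pair is two raked legs of 37×53 mm section (53 mm along y) splaying symmetrically in x. Each leg rises 816 mm vertically over 340 mm of horizontal reach and is 884 mm long along its own axis. Every leg's outer bottom edge rests on the floor and its outer top edge meets a bottom edge of the beam — the left legs (tilting toward +x) meet the beam's −x bottom edge, the right legs (their mirror images, tilting toward −x) meet its +x bottom edge — so the leg tops tuck under the beam, the beam's underside is 816 mm above the floor, and the feet are 795 mm apart outside-to-outside with the beam centred between them. The two leg pairs are set in 98 mm from either end of the beam.


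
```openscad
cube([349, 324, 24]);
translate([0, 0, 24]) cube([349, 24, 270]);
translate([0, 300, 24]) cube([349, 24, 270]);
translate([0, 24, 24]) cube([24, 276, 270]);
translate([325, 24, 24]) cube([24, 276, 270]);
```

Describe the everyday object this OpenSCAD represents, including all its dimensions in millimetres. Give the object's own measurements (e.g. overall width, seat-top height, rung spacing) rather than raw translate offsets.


An open-topped rectangular box: outside dimensions 349×324×294 mm, with a uniform wall and base thickness of 24 mm. The base is a full 349×324 slab on the floor; four walls sit on top of the base. The front and back walls (the −y and +y sides) span the full width; the two side walls fit between them.


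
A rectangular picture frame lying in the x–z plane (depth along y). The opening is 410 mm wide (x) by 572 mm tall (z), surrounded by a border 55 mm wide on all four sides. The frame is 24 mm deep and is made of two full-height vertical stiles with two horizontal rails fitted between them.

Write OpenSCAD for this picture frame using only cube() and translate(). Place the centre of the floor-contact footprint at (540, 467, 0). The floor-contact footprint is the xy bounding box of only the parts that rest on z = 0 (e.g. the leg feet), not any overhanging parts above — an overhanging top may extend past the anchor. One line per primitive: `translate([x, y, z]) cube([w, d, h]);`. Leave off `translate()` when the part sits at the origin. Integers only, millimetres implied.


translate([280, 455, 0]) cube([55, 24, 682]);
translate([745, 455, 0]) cube([55, 24, 682]);
translate([335, 455, 0]) cube([410, 24, 55]);
translate([335, 455, 627]) cube([410, 24, 55]);


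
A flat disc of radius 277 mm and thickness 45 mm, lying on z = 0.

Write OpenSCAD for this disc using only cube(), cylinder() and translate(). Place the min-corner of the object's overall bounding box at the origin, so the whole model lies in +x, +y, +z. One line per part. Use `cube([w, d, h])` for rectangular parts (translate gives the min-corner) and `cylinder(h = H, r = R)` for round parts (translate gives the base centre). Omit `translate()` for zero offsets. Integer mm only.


translate([277, 277, 0]) cylinder(h = 45, r = 277);


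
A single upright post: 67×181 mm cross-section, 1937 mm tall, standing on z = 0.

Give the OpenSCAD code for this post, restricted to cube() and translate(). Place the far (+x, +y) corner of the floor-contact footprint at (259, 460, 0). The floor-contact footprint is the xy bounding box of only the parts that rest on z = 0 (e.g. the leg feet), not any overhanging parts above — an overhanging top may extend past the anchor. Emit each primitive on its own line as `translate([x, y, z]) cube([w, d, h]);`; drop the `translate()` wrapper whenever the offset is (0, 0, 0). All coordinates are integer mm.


translate([192, 279, 0]) cube([67, 181, 1937]);


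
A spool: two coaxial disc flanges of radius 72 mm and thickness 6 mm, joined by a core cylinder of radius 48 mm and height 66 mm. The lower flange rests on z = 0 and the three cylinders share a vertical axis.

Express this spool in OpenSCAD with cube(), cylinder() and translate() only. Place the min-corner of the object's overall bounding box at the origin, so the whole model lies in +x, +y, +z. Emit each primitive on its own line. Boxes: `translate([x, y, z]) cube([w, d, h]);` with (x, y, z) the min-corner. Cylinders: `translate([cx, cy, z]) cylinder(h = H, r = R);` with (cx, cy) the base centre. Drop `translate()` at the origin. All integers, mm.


translate([72, 72, 0]) cylinder(h = 6, r = 72);
translate([72, 72, 6]) cylinder(h = 66, r = 48);
translate([72, 72, 72]) cylinder(h = 6, r = 72);


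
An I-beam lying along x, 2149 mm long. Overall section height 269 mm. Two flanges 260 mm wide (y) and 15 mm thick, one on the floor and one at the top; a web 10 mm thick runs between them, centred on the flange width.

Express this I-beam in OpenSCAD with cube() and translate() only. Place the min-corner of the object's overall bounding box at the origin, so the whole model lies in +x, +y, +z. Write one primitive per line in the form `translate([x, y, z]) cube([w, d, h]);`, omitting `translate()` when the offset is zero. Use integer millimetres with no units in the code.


cube([2149, 260, 15]);
translate([0, 125, 15]) cube([2149, 10, 239]);
translate([0, 0, 254]) cube([2149, 260, 15]);


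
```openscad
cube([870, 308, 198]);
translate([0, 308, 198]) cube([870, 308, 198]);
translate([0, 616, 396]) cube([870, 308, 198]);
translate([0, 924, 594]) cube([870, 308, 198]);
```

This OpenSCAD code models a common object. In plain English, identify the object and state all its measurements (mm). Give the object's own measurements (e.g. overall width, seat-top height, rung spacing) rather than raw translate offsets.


A straight staircase of 4 solid steps. Each step is 870 mm wide (x), 308 mm deep (y, the going) and 198 mm tall (the rise). The first step rests on the floor; each subsequent step sits one going further in +y and one rise higher in +z, directly behind and above the previous step with no overlap.


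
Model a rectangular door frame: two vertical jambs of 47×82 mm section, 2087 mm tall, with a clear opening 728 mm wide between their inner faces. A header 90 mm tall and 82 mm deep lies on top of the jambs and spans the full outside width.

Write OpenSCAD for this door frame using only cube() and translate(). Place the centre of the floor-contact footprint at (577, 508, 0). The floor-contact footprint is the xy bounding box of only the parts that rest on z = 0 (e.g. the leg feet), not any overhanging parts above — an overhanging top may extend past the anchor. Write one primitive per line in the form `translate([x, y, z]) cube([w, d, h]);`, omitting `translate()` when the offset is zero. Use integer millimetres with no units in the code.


translate([166, 467, 0]) cube([47, 82, 2087]);
translate([941, 467, 0]) cube([47, 82, 2087]);
translate([166, 467, 2087]) cube([822, 82, 90]);


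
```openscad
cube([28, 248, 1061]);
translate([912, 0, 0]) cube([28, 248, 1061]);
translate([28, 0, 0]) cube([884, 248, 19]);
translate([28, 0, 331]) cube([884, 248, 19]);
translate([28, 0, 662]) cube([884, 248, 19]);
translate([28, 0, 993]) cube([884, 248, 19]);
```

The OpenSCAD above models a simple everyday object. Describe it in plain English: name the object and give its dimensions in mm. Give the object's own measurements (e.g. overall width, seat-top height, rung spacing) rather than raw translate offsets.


An open bookshelf. Two side panels, each 28 mm thick, 248 mm deep and 1061 mm tall, stand 940 mm apart (outside-to-outside). Between them sit 4 shelves, each 19 mm thick and 248 mm deep, spanning the full gap between the sides. The bottom shelf rests on the floor (its underside at z = 0) and the clear gap between one shelf's top and the next shelf's underside is 312 mm.
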